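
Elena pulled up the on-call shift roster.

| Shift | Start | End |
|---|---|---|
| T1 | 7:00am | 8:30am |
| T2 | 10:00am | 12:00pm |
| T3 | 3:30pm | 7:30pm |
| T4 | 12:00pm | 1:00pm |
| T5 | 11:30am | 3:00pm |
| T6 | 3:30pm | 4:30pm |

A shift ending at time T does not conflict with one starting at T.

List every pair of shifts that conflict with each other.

T2 & T5, T3 & T6, T4 & T5

Sorted by start: T1, T2, T5, T4, T3, T6.
T2 starts after T1 ends, so nothing later overlaps T1 either.
T5 starts before T2 ends → T2 and T5 overlap.
T4 starts exactly when T2 ends (back-to-back, no overlap), so nothing later overlaps T2 either.
T4 starts before T5 ends → T5 and T4 overlap.
T3 starts after T5 ends, so nothing later overlaps T5 either.
T3 starts after T4 ends, so nothing later overlaps T4 either.
T6 starts before T3 ends → T3 and T6 overlap.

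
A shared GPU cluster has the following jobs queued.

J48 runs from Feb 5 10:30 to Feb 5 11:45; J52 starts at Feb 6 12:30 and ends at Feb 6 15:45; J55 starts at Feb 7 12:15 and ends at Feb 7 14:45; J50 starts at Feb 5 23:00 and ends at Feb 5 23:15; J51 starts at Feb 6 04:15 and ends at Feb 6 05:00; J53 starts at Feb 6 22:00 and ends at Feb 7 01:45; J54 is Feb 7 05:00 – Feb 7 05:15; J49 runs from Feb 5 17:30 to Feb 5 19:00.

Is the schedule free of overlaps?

Yes

Sorted by start: J48, J49, J50, J51, J52, J53, J54, J55.
J49 starts after J48 ends — done with J48.
J50 starts after J49 ends — done with J49.
J51 starts after J50 ends — done with J50.
J52 starts after J51 ends — done with J51.
J53 starts after J52 ends — done with J52.
J54 starts after J53 ends — done with J53.
J55 starts after J54 ends.
Every pair is clear; the schedule has no overlaps.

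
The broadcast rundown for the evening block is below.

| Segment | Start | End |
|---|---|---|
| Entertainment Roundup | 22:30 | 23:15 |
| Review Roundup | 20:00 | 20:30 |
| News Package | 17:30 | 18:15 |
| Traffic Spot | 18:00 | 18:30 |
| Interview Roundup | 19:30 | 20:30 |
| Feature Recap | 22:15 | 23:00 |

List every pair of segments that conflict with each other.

Sorted by start: News Package, Traffic Spot, Interview Roundup, Review Roundup, Feature Recap, Entertainment Roundup.
Traffic Spot starts before News Package ends → News Package and Traffic Spot overlap.
Interview Roundup starts after News Package ends — done with News Package.
Interview Roundup starts after Traffic Spot ends — done with Traffic Spot.
Review Roundup starts before Interview Roundup ends → Interview Roundup and Review Roundup overlap.
Feature Recap starts after Interview Roundup ends — done with Interview Roundup.
Feature Recap starts after Review Roundup ends — done with Review Roundup.
Entertainment Roundup starts before Feature Recap ends → Feature Recap and Entertainment Roundup overlap.

Entertainment Roundup & Feature Recap, Interview Roundup & Review Roundup, News Package & Traffic Spot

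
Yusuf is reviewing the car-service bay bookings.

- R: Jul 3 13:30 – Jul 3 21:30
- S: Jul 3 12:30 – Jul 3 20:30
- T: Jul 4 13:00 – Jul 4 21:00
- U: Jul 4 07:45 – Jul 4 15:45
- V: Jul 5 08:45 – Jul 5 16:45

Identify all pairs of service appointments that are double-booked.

Sorted by start: S, R, U, T, V.
R starts before S ends → S and R overlap.
U starts after S ends, so nothing later overlaps S either.
U starts after R ends, so nothing later overlaps R either.
T starts before U ends → U and T overlap.
V starts after U ends.
V starts after T ends.

R & S, T & U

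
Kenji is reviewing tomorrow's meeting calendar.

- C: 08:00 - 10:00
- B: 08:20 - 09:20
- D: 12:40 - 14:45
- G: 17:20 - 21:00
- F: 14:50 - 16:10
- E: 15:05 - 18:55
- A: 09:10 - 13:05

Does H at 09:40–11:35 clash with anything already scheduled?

C: starts 08:00 before H ends 11:35, and ends 10:00 after H starts 09:40 → overlap.
B: ends 09:20 at or before H starts 09:40 → clear.
A: starts 09:10 before H ends 11:35, and ends 13:05 after H starts 09:40 → overlap.
D: starts 12:40 at or after H ends 11:35 → clear.
F: starts 14:50 at or after H ends 11:35 → clear.
E: starts 15:05 at or after H ends 11:35 → clear.
G: starts 17:20 at or after H ends 11:35 → clear.
H overlaps A, C.

Yes — it overlaps A, C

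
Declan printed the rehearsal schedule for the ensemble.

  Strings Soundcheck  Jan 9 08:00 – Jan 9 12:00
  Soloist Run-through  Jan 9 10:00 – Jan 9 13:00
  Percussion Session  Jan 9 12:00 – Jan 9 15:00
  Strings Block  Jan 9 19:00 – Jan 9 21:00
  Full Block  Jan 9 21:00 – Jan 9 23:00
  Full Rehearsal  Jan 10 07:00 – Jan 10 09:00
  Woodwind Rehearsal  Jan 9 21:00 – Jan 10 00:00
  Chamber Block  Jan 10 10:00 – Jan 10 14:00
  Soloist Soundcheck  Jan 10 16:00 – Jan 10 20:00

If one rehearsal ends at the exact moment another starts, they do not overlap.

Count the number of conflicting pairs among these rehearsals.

Sorted by start: Strings Soundcheck, Soloist Run-through, Percussion Session, Strings Block, Full Block, Woodwind Rehearsal, Full Rehearsal, Chamber Block, Soloist Soundcheck.
Soloist Run-through starts before Strings Soundcheck ends → Strings Soundcheck and Soloist Run-through overlap.
Percussion Session starts exactly when Strings Soundcheck ends (back-to-back, no overlap); Strings Soundcheck is clear from here.
Percussion Session starts before Soloist Run-through ends → Soloist Run-through and Percussion Session overlap.
Strings Block starts after Soloist Run-through ends; Soloist Run-through is clear from here.
Strings Block starts after Percussion Session ends; Percussion Session is clear from here.
Full Block starts exactly when Strings Block ends (back-to-back, no overlap); Strings Block is clear from here.
Woodwind Rehearsal starts before Full Block ends → Full Block and Woodwind Rehearsal overlap.
Full Rehearsal starts after Full Block ends; Full Block is clear from here.
Full Rehearsal starts after Woodwind Rehearsal ends; Woodwind Rehearsal is clear from here.
Chamber Block starts after Full Rehearsal ends; Full Rehearsal is clear from here.
Soloist Soundcheck starts after Chamber Block ends.
Overlapping pairs: Full Block & Woodwind Rehearsal, Percussion Session & Soloist Run-through, Soloist Run-through & Strings Soundcheck — 3 in total.

3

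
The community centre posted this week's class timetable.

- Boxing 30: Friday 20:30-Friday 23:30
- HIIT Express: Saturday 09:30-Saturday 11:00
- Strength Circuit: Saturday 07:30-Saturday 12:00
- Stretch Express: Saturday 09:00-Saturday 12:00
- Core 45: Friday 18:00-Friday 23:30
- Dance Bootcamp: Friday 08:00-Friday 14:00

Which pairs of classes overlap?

Two intervals overlap when each starts before the other ends.
Sorted by start: Dance Bootcamp, Core 45, Boxing 30, Strength Circuit, Stretch Express, HIIT Express.
Core 45 starts after Dance Bootcamp ends, so Dance Bootcamp has no further overlaps.
Boxing 30 starts before Core 45 ends → Core 45 and Boxing 30 overlap.
Strength Circuit starts after Core 45 ends, so Core 45 has no further overlaps.
Strength Circuit starts after Boxing 30 ends, so Boxing 30 has no further overlaps.
Stretch Express starts before Strength Circuit ends → Strength Circuit and Stretch Express overlap.
HIIT Express starts before Strength Circuit ends → Strength Circuit and HIIT Express overlap.
HIIT Express starts before Stretch Express ends → Stretch Express and HIIT Express overlap.

Boxing 30 & Core 45, HIIT Express & Strength Circuit, HIIT Express & Stretch Express, Strength Circuit & Stretch Express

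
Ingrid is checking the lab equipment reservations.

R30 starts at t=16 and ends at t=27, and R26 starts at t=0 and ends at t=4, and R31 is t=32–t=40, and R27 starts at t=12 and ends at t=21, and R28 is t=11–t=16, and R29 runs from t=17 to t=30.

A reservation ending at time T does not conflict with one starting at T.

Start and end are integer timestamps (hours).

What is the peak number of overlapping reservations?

Sweep the timeline, counting +1 at each start and −1 at each end (ends before starts at a tie):
t=0 start R26 → 1
t=4 end R26 → 0
t=11 start R28 → 1
t=12 start R27 → 2
t=16 end R28 → 1
t=16 start R30 → 2
t=17 start R29 → 3
t=21 end R27 → 2
t=27 end R30 → 1
t=30 end R29 → 0
t=32 start R31 → 1
t=40 end R31 → 0
Peak is 3, at t=17 (R27, R29, R30).

3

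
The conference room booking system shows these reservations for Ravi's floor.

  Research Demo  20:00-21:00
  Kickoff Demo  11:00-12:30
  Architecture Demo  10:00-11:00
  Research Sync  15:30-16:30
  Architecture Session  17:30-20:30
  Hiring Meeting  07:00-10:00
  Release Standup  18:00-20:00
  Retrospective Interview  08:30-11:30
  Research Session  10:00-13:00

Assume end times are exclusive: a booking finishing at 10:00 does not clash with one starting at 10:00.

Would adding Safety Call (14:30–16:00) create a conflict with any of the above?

Yes — it overlaps Research Sync

Hiring Meeting: ends 10:00 at or before Safety Call starts 14:30 → clear.
Retrospective Interview: ends 11:30 at or before Safety Call starts 14:30 → clear.
Research Session: ends 13:00 at or before Safety Call starts 14:30 → clear.
Architecture Demo: ends 11:00 at or before Safety Call starts 14:30 → clear.
Kickoff Demo: ends 12:30 at or before Safety Call starts 14:30 → clear.
Research Sync: starts 15:30 before Safety Call ends 16:00, and ends 16:30 after Safety Call starts 14:30 → overlap.
Architecture Session: starts 17:30 at or after Safety Call ends 16:00 → clear.
Release Standup: starts 18:00 at or after Safety Call ends 16:00 → clear.
Research Demo: starts 20:00 at or after Safety Call ends 16:00 → clear.
Safety Call overlaps Research Sync.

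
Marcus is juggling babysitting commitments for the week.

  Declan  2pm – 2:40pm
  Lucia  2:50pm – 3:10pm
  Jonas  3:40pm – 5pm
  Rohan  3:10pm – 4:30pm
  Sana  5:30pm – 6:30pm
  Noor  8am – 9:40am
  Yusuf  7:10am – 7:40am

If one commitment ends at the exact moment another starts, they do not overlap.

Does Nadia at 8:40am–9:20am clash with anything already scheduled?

Yusuf: ends 7:40am at or before Nadia starts 8:40am → clear.
Noor: starts 8am before Nadia ends 9:20am, and ends 9:40am after Nadia starts 8:40am → overlap.
Declan: starts 2pm at or after Nadia ends 9:20am → clear.
Lucia: starts 2:50pm at or after Nadia ends 9:20am → clear.
Rohan: starts 3:10pm at or after Nadia ends 9:20am → clear.
Jonas: starts 3:40pm at or after Nadia ends 9:20am → clear.
Sana: starts 5:30pm at or after Nadia ends 9:20am → clear.
Nadia overlaps Noor.

Yes — it overlaps Noor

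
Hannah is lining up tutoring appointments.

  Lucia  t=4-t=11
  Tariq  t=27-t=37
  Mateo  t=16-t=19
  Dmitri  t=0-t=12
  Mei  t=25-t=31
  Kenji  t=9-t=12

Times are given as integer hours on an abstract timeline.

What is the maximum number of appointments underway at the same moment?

3

Sort all start/end points and keep a running count:
t=0 start Dmitri → 1
t=4 start Lucia → 2
t=9 start Kenji → 3
t=11 end Lucia → 2
t=12 end Dmitri → 1
t=12 end Kenji → 0
t=16 start Mateo → 1
t=19 end Mateo → 0
t=25 start Mei → 1
t=27 start Tariq → 2
t=31 end Mei → 1
t=37 end Tariq → 0
Peak is 3, at t=9 (Dmitri, Kenji, Lucia).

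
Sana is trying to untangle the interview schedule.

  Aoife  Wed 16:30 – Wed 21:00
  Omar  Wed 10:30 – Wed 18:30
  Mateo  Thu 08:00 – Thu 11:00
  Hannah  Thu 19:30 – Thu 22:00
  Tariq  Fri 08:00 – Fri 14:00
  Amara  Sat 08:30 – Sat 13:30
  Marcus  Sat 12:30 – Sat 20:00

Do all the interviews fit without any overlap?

No

Sorted by start: Omar, Aoife, Mateo, Hannah, Tariq, Amara, Marcus.
Aoife starts before Omar ends → Omar and Aoife overlap.
That's a conflict, so the schedule is not conflict-free.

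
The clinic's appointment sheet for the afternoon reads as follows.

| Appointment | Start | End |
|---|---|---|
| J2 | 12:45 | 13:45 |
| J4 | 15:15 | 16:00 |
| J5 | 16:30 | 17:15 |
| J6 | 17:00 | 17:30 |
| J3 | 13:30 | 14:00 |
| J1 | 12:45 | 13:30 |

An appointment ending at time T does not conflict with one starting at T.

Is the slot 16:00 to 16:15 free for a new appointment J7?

Yes — the slot is free

J1: ends 13:30 at or before J7 starts 16:00 → clear.
J2: ends 13:45 at or before J7 starts 16:00 → clear.
J3: ends 14:00 at or before J7 starts 16:00 → clear.
J4: ends 16:00 at or before J7 starts 16:00 → clear.
J5: starts 16:30 at or after J7 ends 16:15 → clear.
J6: starts 17:00 at or after J7 ends 16:15 → clear.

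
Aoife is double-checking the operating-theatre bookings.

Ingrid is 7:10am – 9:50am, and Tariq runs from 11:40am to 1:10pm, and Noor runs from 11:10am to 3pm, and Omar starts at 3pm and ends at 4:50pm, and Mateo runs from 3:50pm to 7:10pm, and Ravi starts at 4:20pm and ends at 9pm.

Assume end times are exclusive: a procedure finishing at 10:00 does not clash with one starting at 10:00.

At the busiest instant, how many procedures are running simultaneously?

3

Walk through starts and ends in time order (an end at T is processed before a start at T):
7:10am start Ingrid → 1
9:50am end Ingrid → 0
11:10am start Noor → 1
11:40am start Tariq → 2
1:10pm end Tariq → 1
3pm end Noor → 0
3pm start Omar → 1
3:50pm start Mateo → 2
4:20pm start Ravi → 3
4:50pm end Omar → 2
7:10pm end Mateo → 1
9pm end Ravi → 0
Peak is 3, at 4:20pm (Mateo, Omar, Ravi).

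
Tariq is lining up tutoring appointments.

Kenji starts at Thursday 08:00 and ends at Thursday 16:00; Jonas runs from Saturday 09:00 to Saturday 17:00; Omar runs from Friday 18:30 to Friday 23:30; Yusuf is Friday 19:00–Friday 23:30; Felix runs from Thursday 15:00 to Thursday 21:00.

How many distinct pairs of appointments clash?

Sorted by start: Kenji, Felix, Omar, Yusuf, Jonas.
Felix starts before Kenji ends → Kenji and Felix overlap.
Omar starts after Kenji ends; Kenji is clear from here.
Omar starts after Felix ends; Felix is clear from here.
Yusuf starts before Omar ends → Omar and Yusuf overlap.
Jonas starts after Omar ends.
Jonas starts after Yusuf ends.
Overlapping pairs: Felix & Kenji, Omar & Yusuf — 2 in total.

2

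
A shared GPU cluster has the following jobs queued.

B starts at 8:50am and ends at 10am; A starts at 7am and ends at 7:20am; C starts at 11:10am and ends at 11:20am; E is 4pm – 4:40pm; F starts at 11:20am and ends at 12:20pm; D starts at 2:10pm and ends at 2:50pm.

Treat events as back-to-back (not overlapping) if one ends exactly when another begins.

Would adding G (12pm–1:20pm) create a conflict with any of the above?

Yes — it overlaps F

A: ends 7:20am at or before G starts 12pm → clear.
B: ends 10am at or before G starts 12pm → clear.
C: ends 11:20am at or before G starts 12pm → clear.
F: starts 11:20am before G ends 1:20pm, and ends 12:20pm after G starts 12pm → overlap.
D: starts 2:10pm at or after G ends 1:20pm → clear.
E: starts 4pm at or after G ends 1:20pm → clear.
G overlaps F.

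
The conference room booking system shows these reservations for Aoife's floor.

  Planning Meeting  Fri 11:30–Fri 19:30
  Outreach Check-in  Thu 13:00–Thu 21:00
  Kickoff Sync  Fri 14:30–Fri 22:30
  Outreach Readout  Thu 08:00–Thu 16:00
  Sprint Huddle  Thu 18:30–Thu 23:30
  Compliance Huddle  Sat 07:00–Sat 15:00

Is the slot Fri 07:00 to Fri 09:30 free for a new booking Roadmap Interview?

Outreach Readout: ends Thu 16:00 at or before Roadmap Interview starts Fri 07:00 → clear.
Outreach Check-in: ends Thu 21:00 at or before Roadmap Interview starts Fri 07:00 → clear.
Sprint Huddle: ends Thu 23:30 at or before Roadmap Interview starts Fri 07:00 → clear.
Planning Meeting: starts Fri 11:30 at or after Roadmap Interview ends Fri 09:30 → clear.
Kickoff Sync: starts Fri 14:30 at or after Roadmap Interview ends Fri 09:30 → clear.
Compliance Huddle: starts Sat 07:00 at or after Roadmap Interview ends Fri 09:30 → clear.

Yes — the slot is free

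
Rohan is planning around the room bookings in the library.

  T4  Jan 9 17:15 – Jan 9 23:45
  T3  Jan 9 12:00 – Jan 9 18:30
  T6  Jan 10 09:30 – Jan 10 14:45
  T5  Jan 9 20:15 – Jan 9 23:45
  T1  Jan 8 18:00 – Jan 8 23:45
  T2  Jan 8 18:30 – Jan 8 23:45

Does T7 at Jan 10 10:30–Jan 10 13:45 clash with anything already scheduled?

T1: ends Jan 8 23:45 at or before T7 starts Jan 10 10:30 → clear.
T2: ends Jan 8 23:45 at or before T7 starts Jan 10 10:30 → clear.
T3: ends Jan 9 18:30 at or before T7 starts Jan 10 10:30 → clear.
T4: ends Jan 9 23:45 at or before T7 starts Jan 10 10:30 → clear.
T5: ends Jan 9 23:45 at or before T7 starts Jan 10 10:30 → clear.
T6: starts Jan 10 09:30 before T7 ends Jan 10 13:45, and ends Jan 10 14:45 after T7 starts Jan 10 10:30 → overlap.
T7 overlaps T6.

Yes — it overlaps T6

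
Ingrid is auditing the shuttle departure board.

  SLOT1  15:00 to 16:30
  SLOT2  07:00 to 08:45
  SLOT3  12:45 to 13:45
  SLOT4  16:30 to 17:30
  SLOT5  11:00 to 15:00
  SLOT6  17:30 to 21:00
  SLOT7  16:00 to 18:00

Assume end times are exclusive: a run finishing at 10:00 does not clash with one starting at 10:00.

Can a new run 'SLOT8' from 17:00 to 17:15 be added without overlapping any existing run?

SLOT2: ends 08:45 at or before SLOT8 starts 17:00 → clear.
SLOT5: ends 15:00 at or before SLOT8 starts 17:00 → clear.
SLOT3: ends 13:45 at or before SLOT8 starts 17:00 → clear.
SLOT1: ends 16:30 at or before SLOT8 starts 17:00 → clear.
SLOT7: starts 16:00 before SLOT8 ends 17:15, and ends 18:00 after SLOT8 starts 17:00 → overlap.
SLOT4: starts 16:30 before SLOT8 ends 17:15, and ends 17:30 after SLOT8 starts 17:00 → overlap.
SLOT6: starts 17:30 at or after SLOT8 ends 17:15 → clear.
SLOT8 overlaps SLOT4, SLOT7.

No — it overlaps SLOT4, SLOT7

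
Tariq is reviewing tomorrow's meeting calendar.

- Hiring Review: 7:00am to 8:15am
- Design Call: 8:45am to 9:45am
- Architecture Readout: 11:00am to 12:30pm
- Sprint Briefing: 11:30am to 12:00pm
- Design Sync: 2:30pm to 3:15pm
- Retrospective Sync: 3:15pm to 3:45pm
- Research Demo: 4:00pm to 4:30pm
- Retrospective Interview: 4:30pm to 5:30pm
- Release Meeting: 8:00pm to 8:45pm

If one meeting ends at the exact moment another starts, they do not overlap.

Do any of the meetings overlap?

Check each pair: they overlap iff neither finishes before the other starts.
Sorted by start: Hiring Review, Design Call, Architecture Readout, Sprint Briefing, Design Sync, Retrospective Sync, Research Demo, Retrospective Interview, Release Meeting.
Design Call starts after Hiring Review ends, so Hiring Review has no further overlaps.
Architecture Readout starts after Design Call ends, so Design Call has no further overlaps.
Sprint Briefing starts before Architecture Readout ends → Architecture Readout and Sprint Briefing overlap.
That's a conflict, so the schedule is not conflict-free.

Yes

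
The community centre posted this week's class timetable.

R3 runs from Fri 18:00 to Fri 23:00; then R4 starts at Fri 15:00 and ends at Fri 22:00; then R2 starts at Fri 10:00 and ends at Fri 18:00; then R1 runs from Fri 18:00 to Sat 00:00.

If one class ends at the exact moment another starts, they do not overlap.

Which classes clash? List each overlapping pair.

R1 & R3, R1 & R4, R2 & R4, R3 & R4

Sorted by start: R2, R4, R1, R3.
R4 starts before R2 ends → R2 and R4 overlap.
R1 starts exactly when R2 ends (back-to-back, no overlap), so nothing later overlaps R2 either.
R1 starts before R4 ends → R4 and R1 overlap.
R3 starts before R4 ends → R4 and R3 overlap.
R3 starts before R1 ends → R1 and R3 overlap.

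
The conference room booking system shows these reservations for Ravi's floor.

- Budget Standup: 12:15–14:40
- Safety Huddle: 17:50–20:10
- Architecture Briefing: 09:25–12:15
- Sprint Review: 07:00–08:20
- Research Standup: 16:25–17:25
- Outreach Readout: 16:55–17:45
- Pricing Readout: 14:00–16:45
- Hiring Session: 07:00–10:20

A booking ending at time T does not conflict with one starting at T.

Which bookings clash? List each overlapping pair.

Architecture Briefing & Hiring Session, Budget Standup & Pricing Readout, Hiring Session & Sprint Review, Outreach Readout & Research Standup, Pricing Readout & Research Standup

Check each pair: they overlap iff neither finishes before the other starts.
Sorted by start: Sprint Review, Hiring Session, Architecture Briefing, Budget Standup, Pricing Readout, Research Standup, Outreach Readout, Safety Huddle.
Hiring Session starts before Sprint Review ends → Sprint Review and Hiring Session overlap.
Architecture Briefing starts after Sprint Review ends, so Sprint Review has no further overlaps.
Architecture Briefing starts before Hiring Session ends → Hiring Session and Architecture Briefing overlap.
Budget Standup starts after Hiring Session ends, so Hiring Session has no further overlaps.
Budget Standup starts exactly when Architecture Briefing ends (back-to-back, no overlap), so Architecture Briefing has no further overlaps.
Pricing Readout starts before Budget Standup ends → Budget Standup and Pricing Readout overlap.
Research Standup starts after Budget Standup ends, so Budget Standup has no further overlaps.
Research Standup starts before Pricing Readout ends → Pricing Readout and Research Standup overlap.
Outreach Readout starts after Pricing Readout ends, so Pricing Readout has no further overlaps.
Outreach Readout starts before Research Standup ends → Research Standup and Outreach Readout overlap.
Safety Huddle starts after Research Standup ends.
Safety Huddle starts after Outreach Readout ends.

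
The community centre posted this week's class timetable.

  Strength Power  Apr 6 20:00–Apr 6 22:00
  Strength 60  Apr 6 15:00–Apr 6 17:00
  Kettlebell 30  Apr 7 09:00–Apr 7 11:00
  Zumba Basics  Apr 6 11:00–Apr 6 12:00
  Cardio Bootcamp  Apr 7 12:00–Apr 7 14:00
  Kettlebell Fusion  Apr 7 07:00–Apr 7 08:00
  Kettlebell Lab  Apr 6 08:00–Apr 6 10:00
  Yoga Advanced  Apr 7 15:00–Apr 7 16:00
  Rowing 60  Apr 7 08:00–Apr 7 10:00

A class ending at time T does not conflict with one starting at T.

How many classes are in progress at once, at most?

2

Sort all start/end points and keep a running count:
Apr 6 08:00 start Kettlebell Lab → 1
Apr 6 10:00 end Kettlebell Lab → 0
Apr 6 11:00 start Zumba Basics → 1
Apr 6 12:00 end Zumba Basics → 0
Apr 6 15:00 start Strength 60 → 1
Apr 6 17:00 end Strength 60 → 0
Apr 6 20:00 start Strength Power → 1
Apr 6 22:00 end Strength Power → 0
Apr 7 07:00 start Kettlebell Fusion → 1
Apr 7 08:00 end Kettlebell Fusion → 0
Apr 7 08:00 start Rowing 60 → 1
Apr 7 09:00 start Kettlebell 30 → 2
Apr 7 10:00 end Rowing 60 → 1
Apr 7 11:00 end Kettlebell 30 → 0
Apr 7 12:00 start Cardio Bootcamp → 1
Apr 7 14:00 end Cardio Bootcamp → 0
Apr 7 15:00 start Yoga Advanced → 1
Apr 7 16:00 end Yoga Advanced → 0
Peak is 2, at Apr 7 09:00 (Kettlebell 30, Rowing 60).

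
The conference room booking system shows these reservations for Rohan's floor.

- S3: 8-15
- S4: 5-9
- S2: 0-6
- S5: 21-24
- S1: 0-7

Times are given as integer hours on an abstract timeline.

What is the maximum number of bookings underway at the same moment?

3

Sort all start/end points and keep a running count:
0 start S1 → 1
0 start S2 → 2
5 start S4 → 3
6 end S2 → 2
7 end S1 → 1
8 start S3 → 2
9 end S4 → 1
15 end S3 → 0
21 start S5 → 1
24 end S5 → 0
Peak is 3, at 5 (S1, S2, S4).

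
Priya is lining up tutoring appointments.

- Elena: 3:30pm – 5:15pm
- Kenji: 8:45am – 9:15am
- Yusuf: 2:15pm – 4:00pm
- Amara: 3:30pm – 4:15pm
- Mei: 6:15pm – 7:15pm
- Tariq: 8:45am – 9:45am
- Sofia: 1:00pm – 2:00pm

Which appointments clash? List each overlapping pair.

Sorted by start: Kenji, Tariq, Sofia, Yusuf, Amara, Elena, Mei.
Tariq starts before Kenji ends → Kenji and Tariq overlap.
Sofia starts after Kenji ends; Kenji is clear from here.
Sofia starts after Tariq ends; Tariq is clear from here.
Yusuf starts after Sofia ends; Sofia is clear from here.
Amara starts before Yusuf ends → Yusuf and Amara overlap.
Elena starts before Yusuf ends → Yusuf and Elena overlap.
Mei starts after Yusuf ends.
Elena starts before Amara ends → Amara and Elena overlap.
Mei starts after Amara ends.
Mei starts after Elena ends.

Amara & Elena, Amara & Yusuf, Elena & Yusuf, Kenji & Tariq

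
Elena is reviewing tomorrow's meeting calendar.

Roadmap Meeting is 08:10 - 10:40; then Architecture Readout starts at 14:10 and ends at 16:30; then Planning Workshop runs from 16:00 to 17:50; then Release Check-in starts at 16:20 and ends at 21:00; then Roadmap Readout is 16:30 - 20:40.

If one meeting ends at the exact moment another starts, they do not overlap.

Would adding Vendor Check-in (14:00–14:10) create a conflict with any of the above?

No — it doesn't clash with anything

Roadmap Meeting: ends 10:40 at or before Vendor Check-in starts 14:00 → clear.
Architecture Readout: starts 14:10 at or after Vendor Check-in ends 14:10 → clear.
Planning Workshop: starts 16:00 at or after Vendor Check-in ends 14:10 → clear.
Release Check-in: starts 16:20 at or after Vendor Check-in ends 14:10 → clear.
Roadmap Readout: starts 16:30 at or after Vendor Check-in ends 14:10 → clear.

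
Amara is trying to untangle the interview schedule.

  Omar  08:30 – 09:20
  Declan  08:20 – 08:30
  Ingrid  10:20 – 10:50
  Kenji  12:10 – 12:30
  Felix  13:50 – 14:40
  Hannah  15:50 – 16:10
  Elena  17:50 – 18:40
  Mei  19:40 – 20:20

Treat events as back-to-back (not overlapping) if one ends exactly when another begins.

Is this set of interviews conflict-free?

Yes

Sorted by start: Declan, Omar, Ingrid, Kenji, Felix, Hannah, Elena, Mei.
Omar starts exactly when Declan ends (back-to-back, no overlap); Declan is clear from here.
Ingrid starts after Omar ends; Omar is clear from here.
Kenji starts after Ingrid ends; Ingrid is clear from here.
Felix starts after Kenji ends; Kenji is clear from here.
Hannah starts after Felix ends; Felix is clear from here.
Elena starts after Hannah ends; Hannah is clear from here.
Mei starts after Elena ends.
Every pair is clear; the schedule has no overlaps.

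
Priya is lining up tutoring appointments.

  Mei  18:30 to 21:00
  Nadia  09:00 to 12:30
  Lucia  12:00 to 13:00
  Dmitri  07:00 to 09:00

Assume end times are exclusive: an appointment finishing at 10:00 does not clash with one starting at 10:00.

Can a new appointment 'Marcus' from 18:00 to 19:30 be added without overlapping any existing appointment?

No — it overlaps Mei

Dmitri: ends 09:00 at or before Marcus starts 18:00 → clear.
Nadia: ends 12:30 at or before Marcus starts 18:00 → clear.
Lucia: ends 13:00 at or before Marcus starts 18:00 → clear.
Mei: starts 18:30 before Marcus ends 19:30, and ends 21:00 after Marcus starts 18:00 → overlap.
Marcus overlaps Mei.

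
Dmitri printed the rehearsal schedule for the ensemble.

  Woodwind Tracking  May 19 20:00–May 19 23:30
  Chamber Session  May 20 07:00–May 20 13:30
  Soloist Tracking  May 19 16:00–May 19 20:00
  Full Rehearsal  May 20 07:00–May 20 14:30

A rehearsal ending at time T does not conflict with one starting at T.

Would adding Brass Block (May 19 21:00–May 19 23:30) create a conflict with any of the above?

Soloist Tracking: ends May 19 20:00 at or before Brass Block starts May 19 21:00 → clear.
Woodwind Tracking: starts May 19 20:00 before Brass Block ends May 19 23:30, and ends May 19 23:30 after Brass Block starts May 19 21:00 → overlap.
Full Rehearsal: starts May 20 07:00 at or after Brass Block ends May 19 23:30 → clear.
Chamber Session: starts May 20 07:00 at or after Brass Block ends May 19 23:30 → clear.
Brass Block overlaps Woodwind Tracking.

Yes — it overlaps Woodwind Tracking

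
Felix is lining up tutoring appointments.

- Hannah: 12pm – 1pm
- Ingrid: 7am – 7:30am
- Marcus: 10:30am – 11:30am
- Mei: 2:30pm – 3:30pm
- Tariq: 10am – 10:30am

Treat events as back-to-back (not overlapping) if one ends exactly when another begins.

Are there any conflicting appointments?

No

Sorted by start: Ingrid, Tariq, Marcus, Hannah, Mei.
Tariq starts after Ingrid ends — done with Ingrid.
Marcus starts exactly when Tariq ends (back-to-back, no overlap) — done with Tariq.
Hannah starts after Marcus ends — done with Marcus.
Mei starts after Hannah ends.
Every pair is clear; the schedule has no overlaps.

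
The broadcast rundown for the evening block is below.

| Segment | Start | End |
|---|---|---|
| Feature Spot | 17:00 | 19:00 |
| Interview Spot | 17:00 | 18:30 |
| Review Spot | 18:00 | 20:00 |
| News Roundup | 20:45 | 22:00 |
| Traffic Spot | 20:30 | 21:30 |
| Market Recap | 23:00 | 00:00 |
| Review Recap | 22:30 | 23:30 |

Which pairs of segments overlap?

Two intervals overlap when each starts before the other ends.
Sorted by start: Feature Spot, Interview Spot, Review Spot, Traffic Spot, News Roundup, Review Recap, Market Recap.
Interview Spot starts before Feature Spot ends → Feature Spot and Interview Spot overlap.
Review Spot starts before Feature Spot ends → Feature Spot and Review Spot overlap.
Traffic Spot starts after Feature Spot ends, so nothing later overlaps Feature Spot either.
Review Spot starts before Interview Spot ends → Interview Spot and Review Spot overlap.
Traffic Spot starts after Interview Spot ends, so nothing later overlaps Interview Spot either.
Traffic Spot starts after Review Spot ends, so nothing later overlaps Review Spot either.
News Roundup starts before Traffic Spot ends → Traffic Spot and News Roundup overlap.
Review Recap starts after Traffic Spot ends, so nothing later overlaps Traffic Spot either.
Review Recap starts after News Roundup ends, so nothing later overlaps News Roundup either.
Market Recap starts before Review Recap ends → Review Recap and Market Recap overlap.

Feature Spot & Interview Spot, Feature Spot & Review Spot, Interview Spot & Review Spot, Market Recap & Review Recap, News Roundup & Traffic Spot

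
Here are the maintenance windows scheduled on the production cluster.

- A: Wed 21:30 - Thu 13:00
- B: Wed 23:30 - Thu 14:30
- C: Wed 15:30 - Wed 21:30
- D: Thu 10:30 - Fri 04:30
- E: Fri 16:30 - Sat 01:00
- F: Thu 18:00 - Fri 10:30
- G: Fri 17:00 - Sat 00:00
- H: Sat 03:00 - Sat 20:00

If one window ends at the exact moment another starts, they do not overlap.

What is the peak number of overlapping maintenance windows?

3

Walk through starts and ends in time order (an end at T is processed before a start at T):
Wed 15:30 start C → 1
Wed 21:30 end C → 0
Wed 21:30 start A → 1
Wed 23:30 start B → 2
Thu 10:30 start D → 3
Thu 13:00 end A → 2
Thu 14:30 end B → 1
Thu 18:00 start F → 2
Fri 04:30 end D → 1
Fri 10:30 end F → 0
Fri 16:30 start E → 1
Fri 17:00 start G → 2
Sat 00:00 end G → 1
Sat 01:00 end E → 0
Sat 03:00 start H → 1
Sat 20:00 end H → 0
Peak is 3, at Thu 10:30 (A, B, D).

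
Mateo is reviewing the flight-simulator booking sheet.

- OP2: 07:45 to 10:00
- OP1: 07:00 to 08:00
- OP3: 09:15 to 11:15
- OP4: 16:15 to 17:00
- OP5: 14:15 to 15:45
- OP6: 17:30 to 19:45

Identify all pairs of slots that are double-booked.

OP1 & OP2, OP2 & OP3

Check each pair: they overlap iff neither finishes before the other starts.
Sorted by start: OP1, OP2, OP3, OP5, OP4, OP6.
OP2 starts before OP1 ends → OP1 and OP2 overlap.
OP3 starts after OP1 ends, so nothing later overlaps OP1 either.
OP3 starts before OP2 ends → OP2 and OP3 overlap.
OP5 starts after OP2 ends, so nothing later overlaps OP2 either.
OP5 starts after OP3 ends, so nothing later overlaps OP3 either.
OP4 starts after OP5 ends, so nothing later overlaps OP5 either.
OP6 starts after OP4 ends.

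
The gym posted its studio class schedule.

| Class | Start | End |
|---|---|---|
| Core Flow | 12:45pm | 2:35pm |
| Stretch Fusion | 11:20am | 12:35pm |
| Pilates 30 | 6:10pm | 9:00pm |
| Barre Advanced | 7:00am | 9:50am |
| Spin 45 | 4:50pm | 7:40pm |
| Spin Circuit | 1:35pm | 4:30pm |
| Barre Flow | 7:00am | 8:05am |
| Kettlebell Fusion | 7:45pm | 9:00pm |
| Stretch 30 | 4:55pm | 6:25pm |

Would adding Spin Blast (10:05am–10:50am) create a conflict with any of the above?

Barre Advanced: ends 9:50am at or before Spin Blast starts 10:05am → clear.
Barre Flow: ends 8:05am at or before Spin Blast starts 10:05am → clear.
Stretch Fusion: starts 11:20am at or after Spin Blast ends 10:50am → clear.
Core Flow: starts 12:45pm at or after Spin Blast ends 10:50am → clear.
Spin Circuit: starts 1:35pm at or after Spin Blast ends 10:50am → clear.
Spin 45: starts 4:50pm at or after Spin Blast ends 10:50am → clear.
Stretch 30: starts 4:55pm at or after Spin Blast ends 10:50am → clear.
Pilates 30: starts 6:10pm at or after Spin Blast ends 10:50am → clear.
Kettlebell Fusion: starts 7:45pm at or after Spin Blast ends 10:50am → clear.

No — it doesn't clash with anything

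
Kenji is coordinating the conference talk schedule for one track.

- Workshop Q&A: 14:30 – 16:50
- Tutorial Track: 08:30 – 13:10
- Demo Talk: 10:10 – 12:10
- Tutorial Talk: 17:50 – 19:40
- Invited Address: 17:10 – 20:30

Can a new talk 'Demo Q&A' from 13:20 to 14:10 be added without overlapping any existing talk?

Tutorial Track: ends 13:10 at or before Demo Q&A starts 13:20 → clear.
Demo Talk: ends 12:10 at or before Demo Q&A starts 13:20 → clear.
Workshop Q&A: starts 14:30 at or after Demo Q&A ends 14:10 → clear.
Invited Address: starts 17:10 at or after Demo Q&A ends 14:10 → clear.
Tutorial Talk: starts 17:50 at or after Demo Q&A ends 14:10 → clear.

Yes — the slot is free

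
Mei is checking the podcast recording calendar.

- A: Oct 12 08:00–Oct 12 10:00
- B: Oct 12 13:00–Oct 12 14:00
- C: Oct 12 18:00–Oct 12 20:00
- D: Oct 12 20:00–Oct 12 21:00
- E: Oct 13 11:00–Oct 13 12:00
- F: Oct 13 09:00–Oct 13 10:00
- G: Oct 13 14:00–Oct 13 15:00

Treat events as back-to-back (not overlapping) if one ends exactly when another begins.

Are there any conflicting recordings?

Check each pair: they overlap iff neither finishes before the other starts.
Sorted by start: A, B, C, D, F, E, G.
B starts after A ends — done with A.
C starts after B ends — done with B.
D starts exactly when C ends (back-to-back, no overlap) — done with C.
F starts after D ends — done with D.
E starts after F ends — done with F.
G starts after E ends.
Every pair is clear; the schedule has no overlaps.

No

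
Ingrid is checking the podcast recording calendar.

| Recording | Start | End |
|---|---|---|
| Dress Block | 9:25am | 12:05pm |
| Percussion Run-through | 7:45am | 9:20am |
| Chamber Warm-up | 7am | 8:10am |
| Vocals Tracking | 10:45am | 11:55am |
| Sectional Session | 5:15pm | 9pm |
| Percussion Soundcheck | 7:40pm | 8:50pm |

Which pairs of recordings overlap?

Check each pair: they overlap iff neither finishes before the other starts.
Sorted by start: Chamber Warm-up, Percussion Run-through, Dress Block, Vocals Tracking, Sectional Session, Percussion Soundcheck.
Percussion Run-through starts before Chamber Warm-up ends → Chamber Warm-up and Percussion Run-through overlap.
Dress Block starts after Chamber Warm-up ends; Chamber Warm-up is clear from here.
Dress Block starts after Percussion Run-through ends; Percussion Run-through is clear from here.
Vocals Tracking starts before Dress Block ends → Dress Block and Vocals Tracking overlap.
Sectional Session starts after Dress Block ends; Dress Block is clear from here.
Sectional Session starts after Vocals Tracking ends; Vocals Tracking is clear from here.
Percussion Soundcheck starts before Sectional Session ends → Sectional Session and Percussion Soundcheck overlap.

Chamber Warm-up & Percussion Run-through, Dress Block & Vocals Tracking, Percussion Soundcheck & Sectional Session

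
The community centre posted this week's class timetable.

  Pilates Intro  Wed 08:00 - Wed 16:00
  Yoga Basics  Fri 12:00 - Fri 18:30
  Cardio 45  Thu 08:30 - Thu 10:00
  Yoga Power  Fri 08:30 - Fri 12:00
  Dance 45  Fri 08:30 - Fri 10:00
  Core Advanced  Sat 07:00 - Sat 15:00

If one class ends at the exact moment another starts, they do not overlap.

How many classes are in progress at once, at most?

2

Sort all start/end points and keep a running count:
Wed 08:00 start Pilates Intro → 1
Wed 16:00 end Pilates Intro → 0
Thu 08:30 start Cardio 45 → 1
Thu 10:00 end Cardio 45 → 0
Fri 08:30 start Dance 45 → 1
Fri 08:30 start Yoga Power → 2
Fri 10:00 end Dance 45 → 1
Fri 12:00 end Yoga Power → 0
Fri 12:00 start Yoga Basics → 1
Fri 18:30 end Yoga Basics → 0
Sat 07:00 start Core Advanced → 1
Sat 15:00 end Core Advanced → 0
Peak is 2, at Fri 08:30 (Dance 45, Yoga Power).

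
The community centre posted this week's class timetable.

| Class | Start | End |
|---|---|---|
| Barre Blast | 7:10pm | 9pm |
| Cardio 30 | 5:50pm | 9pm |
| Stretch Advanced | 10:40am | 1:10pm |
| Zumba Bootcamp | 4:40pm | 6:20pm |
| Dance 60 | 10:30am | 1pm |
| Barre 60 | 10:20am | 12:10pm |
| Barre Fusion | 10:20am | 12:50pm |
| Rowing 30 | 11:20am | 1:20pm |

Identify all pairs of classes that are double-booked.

Barre 60 & Barre Fusion, Barre 60 & Dance 60, Barre 60 & Rowing 30, Barre 60 & Stretch Advanced, Barre Blast & Cardio 30, Barre Fusion & Dance 60, Barre Fusion & Rowing 30, Barre Fusion & Stretch Advanced, Cardio 30 & Zumba Bootcamp, Dance 60 & Rowing 30, Dance 60 & Stretch Advanced, Rowing 30 & Stretch Advanced

Check each pair: they overlap iff neither finishes before the other starts.
Sorted by start: Barre 60, Barre Fusion, Dance 60, Stretch Advanced, Rowing 30, Zumba Bootcamp, Cardio 30, Barre Blast.
Barre Fusion starts before Barre 60 ends → Barre 60 and Barre Fusion overlap.
Dance 60 starts before Barre 60 ends → Barre 60 and Dance 60 overlap.
Stretch Advanced starts before Barre 60 ends → Barre 60 and Stretch Advanced overlap.
Rowing 30 starts before Barre 60 ends → Barre 60 and Rowing 30 overlap.
Zumba Bootcamp starts after Barre 60 ends, so nothing later overlaps Barre 60 either.
Dance 60 starts before Barre Fusion ends → Barre Fusion and Dance 60 overlap.
Stretch Advanced starts before Barre Fusion ends → Barre Fusion and Stretch Advanced overlap.
Rowing 30 starts before Barre Fusion ends → Barre Fusion and Rowing 30 overlap.
Zumba Bootcamp starts after Barre Fusion ends, so nothing later overlaps Barre Fusion either.
Stretch Advanced starts before Dance 60 ends → Dance 60 and Stretch Advanced overlap.
Rowing 30 starts before Dance 60 ends → Dance 60 and Rowing 30 overlap.
Zumba Bootcamp starts after Dance 60 ends, so nothing later overlaps Dance 60 either.
Rowing 30 starts before Stretch Advanced ends → Stretch Advanced and Rowing 30 overlap.
Zumba Bootcamp starts after Stretch Advanced ends, so nothing later overlaps Stretch Advanced either.
Zumba Bootcamp starts after Rowing 30 ends, so nothing later overlaps Rowing 30 either.
Cardio 30 starts before Zumba Bootcamp ends → Zumba Bootcamp and Cardio 30 overlap.
Barre Blast starts after Zumba Bootcamp ends.
Barre Blast starts before Cardio 30 ends → Cardio 30 and Barre Blast overlap.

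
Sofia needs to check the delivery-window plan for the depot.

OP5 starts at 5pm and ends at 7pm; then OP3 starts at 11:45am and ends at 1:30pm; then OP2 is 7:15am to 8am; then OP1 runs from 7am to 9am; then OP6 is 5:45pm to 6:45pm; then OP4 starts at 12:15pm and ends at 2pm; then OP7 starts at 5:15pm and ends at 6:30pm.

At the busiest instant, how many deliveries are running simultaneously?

Sort all start/end points and keep a running count:
7am start OP1 → 1
7:15am start OP2 → 2
8am end OP2 → 1
9am end OP1 → 0
11:45am start OP3 → 1
12:15pm start OP4 → 2
1:30pm end OP3 → 1
2pm end OP4 → 0
5pm start OP5 → 1
5:15pm start OP7 → 2
5:45pm start OP6 → 3
6:30pm end OP7 → 2
6:45pm end OP6 → 1
7pm end OP5 → 0
Peak is 3, at 5:45pm (OP5, OP6, OP7).

3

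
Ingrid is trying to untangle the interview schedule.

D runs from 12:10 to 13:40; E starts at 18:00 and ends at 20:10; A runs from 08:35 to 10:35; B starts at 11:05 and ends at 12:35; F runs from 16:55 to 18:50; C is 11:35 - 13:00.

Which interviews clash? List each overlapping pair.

B & C, B & D, C & D, E & F

Sorted by start: A, B, C, D, F, E.
B starts after A ends — done with A.
C starts before B ends → B and C overlap.
D starts before B ends → B and D overlap.
F starts after B ends — done with B.
D starts before C ends → C and D overlap.
F starts after C ends — done with C.
F starts after D ends — done with D.
E starts before F ends → F and E overlap.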